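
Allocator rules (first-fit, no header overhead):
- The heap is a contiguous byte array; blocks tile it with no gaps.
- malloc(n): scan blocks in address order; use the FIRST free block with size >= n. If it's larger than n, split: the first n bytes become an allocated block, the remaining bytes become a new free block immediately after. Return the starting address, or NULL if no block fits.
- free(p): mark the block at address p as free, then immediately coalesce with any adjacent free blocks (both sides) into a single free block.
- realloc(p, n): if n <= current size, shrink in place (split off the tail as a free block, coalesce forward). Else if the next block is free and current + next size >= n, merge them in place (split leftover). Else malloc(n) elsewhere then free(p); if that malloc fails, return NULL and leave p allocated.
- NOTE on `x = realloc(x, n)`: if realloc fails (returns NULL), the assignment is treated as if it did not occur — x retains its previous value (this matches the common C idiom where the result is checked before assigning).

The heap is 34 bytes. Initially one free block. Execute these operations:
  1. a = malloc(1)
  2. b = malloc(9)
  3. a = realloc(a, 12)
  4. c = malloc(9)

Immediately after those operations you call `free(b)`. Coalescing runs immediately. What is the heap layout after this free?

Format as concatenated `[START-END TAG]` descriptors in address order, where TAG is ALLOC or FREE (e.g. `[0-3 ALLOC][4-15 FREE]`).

Op 1: a = malloc(1) -> a = 0; heap: [0-0 ALLOC][1-33 FREE]
Op 2: b = malloc(9) -> b = 1; heap: [0-0 ALLOC][1-9 ALLOC][10-33 FREE]
Op 3: a = realloc(a, 12) -> a = 10; heap: [0-0 FREE][1-9 ALLOC][10-21 ALLOC][22-33 FREE]
Op 4: c = malloc(9) -> c = 22; heap: [0-0 FREE][1-9 ALLOC][10-21 ALLOC][22-30 ALLOC][31-33 FREE]
free(b): b = 1 -> block [1-9 ALLOC]; mark free, coalesce with adjacent free neighbors -> [0-9 FREE][10-21 ALLOC][22-30 ALLOC][31-33 FREE]

Answer: [0-9 FREE][10-21 ALLOC][22-30 ALLOC][31-33 FREE]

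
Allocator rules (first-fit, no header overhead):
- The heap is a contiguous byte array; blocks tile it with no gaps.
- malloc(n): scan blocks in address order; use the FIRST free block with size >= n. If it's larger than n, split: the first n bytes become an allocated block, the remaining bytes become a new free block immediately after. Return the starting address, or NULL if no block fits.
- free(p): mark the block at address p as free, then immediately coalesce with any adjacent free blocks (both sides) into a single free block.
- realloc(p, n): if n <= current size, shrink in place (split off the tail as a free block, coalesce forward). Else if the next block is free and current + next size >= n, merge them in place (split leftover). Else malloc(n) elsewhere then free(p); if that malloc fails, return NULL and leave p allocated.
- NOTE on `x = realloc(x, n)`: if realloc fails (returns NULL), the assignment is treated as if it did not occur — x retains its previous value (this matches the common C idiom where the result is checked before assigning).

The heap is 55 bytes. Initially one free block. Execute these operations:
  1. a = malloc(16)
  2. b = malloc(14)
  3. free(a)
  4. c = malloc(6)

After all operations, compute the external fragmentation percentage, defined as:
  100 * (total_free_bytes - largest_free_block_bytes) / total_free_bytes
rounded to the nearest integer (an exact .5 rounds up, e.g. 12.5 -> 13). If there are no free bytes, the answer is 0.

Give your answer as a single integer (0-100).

Answer: 29

Derivation:
Op 1: a = malloc(16) -> a = 0; heap: [0-15 ALLOC][16-54 FREE]
Op 2: b = malloc(14) -> b = 16; heap: [0-15 ALLOC][16-29 ALLOC][30-54 FREE]
Op 3: free(a) -> (freed a); heap: [0-15 FREE][16-29 ALLOC][30-54 FREE]
Op 4: c = malloc(6) -> c = 0; heap: [0-5 ALLOC][6-15 FREE][16-29 ALLOC][30-54 FREE]
Free blocks: [10 25] total_free=35 largest=25 -> 100*(35-25)/35 = 1000/35 ≈ 28.571 -> rounds to 29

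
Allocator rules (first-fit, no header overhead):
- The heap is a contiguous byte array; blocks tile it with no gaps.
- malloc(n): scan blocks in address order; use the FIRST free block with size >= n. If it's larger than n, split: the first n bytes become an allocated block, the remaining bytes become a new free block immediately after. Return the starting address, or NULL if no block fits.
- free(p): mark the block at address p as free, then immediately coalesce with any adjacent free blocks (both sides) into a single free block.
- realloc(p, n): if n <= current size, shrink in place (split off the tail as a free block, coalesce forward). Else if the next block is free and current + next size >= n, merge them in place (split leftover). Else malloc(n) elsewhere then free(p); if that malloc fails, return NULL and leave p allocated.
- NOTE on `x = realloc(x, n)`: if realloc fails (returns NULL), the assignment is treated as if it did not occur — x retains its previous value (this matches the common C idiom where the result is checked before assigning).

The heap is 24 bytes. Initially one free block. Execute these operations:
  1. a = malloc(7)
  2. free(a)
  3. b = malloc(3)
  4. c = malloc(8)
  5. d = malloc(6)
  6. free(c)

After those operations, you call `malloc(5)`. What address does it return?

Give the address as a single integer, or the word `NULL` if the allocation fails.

Answer: 3

Derivation:
Op 1: a = malloc(7) -> a = 0; heap: [0-6 ALLOC][7-23 FREE]
Op 2: free(a) -> (freed a); heap: [0-23 FREE]
Op 3: b = malloc(3) -> b = 0; heap: [0-2 ALLOC][3-23 FREE]
Op 4: c = malloc(8) -> c = 3; heap: [0-2 ALLOC][3-10 ALLOC][11-23 FREE]
Op 5: d = malloc(6) -> d = 11; heap: [0-2 ALLOC][3-10 ALLOC][11-16 ALLOC][17-23 FREE]
Op 6: free(c) -> (freed c); heap: [0-2 ALLOC][3-10 FREE][11-16 ALLOC][17-23 FREE]
malloc(5): first-fit scan over [0-2 ALLOC][3-10 FREE][11-16 ALLOC][17-23 FREE] -> 3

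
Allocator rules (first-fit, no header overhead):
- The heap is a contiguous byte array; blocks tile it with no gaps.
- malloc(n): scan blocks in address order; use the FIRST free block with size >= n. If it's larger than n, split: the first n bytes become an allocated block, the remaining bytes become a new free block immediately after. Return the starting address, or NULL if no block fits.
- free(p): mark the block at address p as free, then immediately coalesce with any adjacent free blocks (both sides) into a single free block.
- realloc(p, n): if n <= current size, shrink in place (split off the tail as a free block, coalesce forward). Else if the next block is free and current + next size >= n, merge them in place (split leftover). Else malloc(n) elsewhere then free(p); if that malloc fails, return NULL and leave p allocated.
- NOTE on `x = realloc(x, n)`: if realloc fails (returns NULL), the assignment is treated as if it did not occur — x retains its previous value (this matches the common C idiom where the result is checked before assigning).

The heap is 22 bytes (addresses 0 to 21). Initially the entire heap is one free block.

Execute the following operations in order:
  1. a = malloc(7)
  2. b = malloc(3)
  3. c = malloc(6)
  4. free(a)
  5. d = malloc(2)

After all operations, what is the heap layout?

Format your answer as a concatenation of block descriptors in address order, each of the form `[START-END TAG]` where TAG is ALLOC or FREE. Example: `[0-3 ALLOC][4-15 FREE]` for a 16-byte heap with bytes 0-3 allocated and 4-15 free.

Op 1: a = malloc(7) -> a = 0; heap: [0-6 ALLOC][7-21 FREE]
Op 2: b = malloc(3) -> b = 7; heap: [0-6 ALLOC][7-9 ALLOC][10-21 FREE]
Op 3: c = malloc(6) -> c = 10; heap: [0-6 ALLOC][7-9 ALLOC][10-15 ALLOC][16-21 FREE]
Op 4: free(a) -> (freed a); heap: [0-6 FREE][7-9 ALLOC][10-15 ALLOC][16-21 FREE]
Op 5: d = malloc(2) -> d = 0; heap: [0-1 ALLOC][2-6 FREE][7-9 ALLOC][10-15 ALLOC][16-21 FREE]

Answer: [0-1 ALLOC][2-6 FREE][7-9 ALLOC][10-15 ALLOC][16-21 FREE]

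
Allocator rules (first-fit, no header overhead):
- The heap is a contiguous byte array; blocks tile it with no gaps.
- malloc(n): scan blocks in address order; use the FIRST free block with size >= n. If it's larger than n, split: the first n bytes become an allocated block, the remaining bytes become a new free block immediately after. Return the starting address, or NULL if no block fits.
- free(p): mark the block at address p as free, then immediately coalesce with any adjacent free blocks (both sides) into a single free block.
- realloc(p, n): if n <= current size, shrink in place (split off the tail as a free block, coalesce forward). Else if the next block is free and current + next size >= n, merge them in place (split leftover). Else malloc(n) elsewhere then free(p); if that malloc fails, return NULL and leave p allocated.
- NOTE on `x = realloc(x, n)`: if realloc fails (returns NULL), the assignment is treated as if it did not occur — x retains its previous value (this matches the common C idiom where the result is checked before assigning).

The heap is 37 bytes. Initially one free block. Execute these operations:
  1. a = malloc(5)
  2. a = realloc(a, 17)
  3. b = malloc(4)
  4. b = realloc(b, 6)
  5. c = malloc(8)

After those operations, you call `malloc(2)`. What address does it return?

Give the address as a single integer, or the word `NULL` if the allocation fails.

Op 1: a = malloc(5) -> a = 0; heap: [0-4 ALLOC][5-36 FREE]
Op 2: a = realloc(a, 17) -> a = 0; heap: [0-16 ALLOC][17-36 FREE]
Op 3: b = malloc(4) -> b = 17; heap: [0-16 ALLOC][17-20 ALLOC][21-36 FREE]
Op 4: b = realloc(b, 6) -> b = 17; heap: [0-16 ALLOC][17-22 ALLOC][23-36 FREE]
Op 5: c = malloc(8) -> c = 23; heap: [0-16 ALLOC][17-22 ALLOC][23-30 ALLOC][31-36 FREE]
malloc(2): first-fit scan over [0-16 ALLOC][17-22 ALLOC][23-30 ALLOC][31-36 FREE] -> 31

Answer: 31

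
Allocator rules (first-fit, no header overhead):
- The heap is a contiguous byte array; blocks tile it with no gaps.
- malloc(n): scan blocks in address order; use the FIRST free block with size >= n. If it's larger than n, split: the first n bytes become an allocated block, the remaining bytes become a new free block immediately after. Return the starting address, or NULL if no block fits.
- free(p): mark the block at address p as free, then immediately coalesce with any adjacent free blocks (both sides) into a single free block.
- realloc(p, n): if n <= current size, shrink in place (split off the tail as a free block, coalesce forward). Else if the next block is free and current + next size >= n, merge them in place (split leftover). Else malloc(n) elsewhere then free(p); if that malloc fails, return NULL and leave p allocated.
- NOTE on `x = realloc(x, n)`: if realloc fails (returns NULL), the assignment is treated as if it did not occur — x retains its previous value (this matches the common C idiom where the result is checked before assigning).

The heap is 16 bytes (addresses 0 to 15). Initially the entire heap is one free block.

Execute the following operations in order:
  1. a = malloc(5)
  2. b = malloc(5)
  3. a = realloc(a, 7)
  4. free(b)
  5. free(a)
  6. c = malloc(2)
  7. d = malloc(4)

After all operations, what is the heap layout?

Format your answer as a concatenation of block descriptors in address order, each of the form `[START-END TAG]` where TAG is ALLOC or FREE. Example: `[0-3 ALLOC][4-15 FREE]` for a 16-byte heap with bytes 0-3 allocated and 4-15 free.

Answer: [0-1 ALLOC][2-5 ALLOC][6-15 FREE]

Derivation:
Op 1: a = malloc(5) -> a = 0; heap: [0-4 ALLOC][5-15 FREE]
Op 2: b = malloc(5) -> b = 5; heap: [0-4 ALLOC][5-9 ALLOC][10-15 FREE]
Op 3: a = realloc(a, 7) -> NULL (a unchanged); heap: [0-4 ALLOC][5-9 ALLOC][10-15 FREE]
Op 4: free(b) -> (freed b); heap: [0-4 ALLOC][5-15 FREE]
Op 5: free(a) -> (freed a); heap: [0-15 FREE]
Op 6: c = malloc(2) -> c = 0; heap: [0-1 ALLOC][2-15 FREE]
Op 7: d = malloc(4) -> d = 2; heap: [0-1 ALLOC][2-5 ALLOC][6-15 FREE]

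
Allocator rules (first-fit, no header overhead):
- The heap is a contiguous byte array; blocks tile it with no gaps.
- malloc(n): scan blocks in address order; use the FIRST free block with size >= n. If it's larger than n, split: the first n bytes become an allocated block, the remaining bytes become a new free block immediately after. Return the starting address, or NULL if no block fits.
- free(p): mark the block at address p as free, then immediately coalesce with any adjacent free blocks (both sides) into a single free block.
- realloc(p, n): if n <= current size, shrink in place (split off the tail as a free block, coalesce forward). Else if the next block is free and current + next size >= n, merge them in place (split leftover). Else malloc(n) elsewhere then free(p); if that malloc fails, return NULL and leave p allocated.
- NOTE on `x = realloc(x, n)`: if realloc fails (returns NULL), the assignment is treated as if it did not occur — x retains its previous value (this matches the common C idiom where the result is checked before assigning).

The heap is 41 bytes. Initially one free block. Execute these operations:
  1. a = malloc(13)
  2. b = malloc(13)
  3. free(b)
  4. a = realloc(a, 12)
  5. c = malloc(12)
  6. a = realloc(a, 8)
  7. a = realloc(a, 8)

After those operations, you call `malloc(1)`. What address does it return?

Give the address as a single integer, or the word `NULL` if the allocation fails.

Op 1: a = malloc(13) -> a = 0; heap: [0-12 ALLOC][13-40 FREE]
Op 2: b = malloc(13) -> b = 13; heap: [0-12 ALLOC][13-25 ALLOC][26-40 FREE]
Op 3: free(b) -> (freed b); heap: [0-12 ALLOC][13-40 FREE]
Op 4: a = realloc(a, 12) -> a = 0; heap: [0-11 ALLOC][12-40 FREE]
Op 5: c = malloc(12) -> c = 12; heap: [0-11 ALLOC][12-23 ALLOC][24-40 FREE]
Op 6: a = realloc(a, 8) -> a = 0; heap: [0-7 ALLOC][8-11 FREE][12-23 ALLOC][24-40 FREE]
Op 7: a = realloc(a, 8) -> a = 0; heap: [0-7 ALLOC][8-11 FREE][12-23 ALLOC][24-40 FREE]
malloc(1): first-fit scan over [0-7 ALLOC][8-11 FREE][12-23 ALLOC][24-40 FREE] -> 8

Answer: 8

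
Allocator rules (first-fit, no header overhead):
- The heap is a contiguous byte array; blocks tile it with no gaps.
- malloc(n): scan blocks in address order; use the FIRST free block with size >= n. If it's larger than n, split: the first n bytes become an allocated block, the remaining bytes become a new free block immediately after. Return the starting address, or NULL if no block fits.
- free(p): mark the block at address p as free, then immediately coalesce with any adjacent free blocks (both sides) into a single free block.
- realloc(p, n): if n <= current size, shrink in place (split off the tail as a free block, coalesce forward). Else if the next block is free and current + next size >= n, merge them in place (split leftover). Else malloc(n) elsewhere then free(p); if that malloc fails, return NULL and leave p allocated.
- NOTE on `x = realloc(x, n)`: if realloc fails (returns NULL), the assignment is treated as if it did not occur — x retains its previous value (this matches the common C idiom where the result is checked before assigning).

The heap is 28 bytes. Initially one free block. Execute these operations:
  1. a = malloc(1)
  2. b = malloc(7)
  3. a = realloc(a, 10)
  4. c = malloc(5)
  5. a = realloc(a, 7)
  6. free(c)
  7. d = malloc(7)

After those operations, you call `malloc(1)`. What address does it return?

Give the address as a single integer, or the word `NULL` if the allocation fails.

Op 1: a = malloc(1) -> a = 0; heap: [0-0 ALLOC][1-27 FREE]
Op 2: b = malloc(7) -> b = 1; heap: [0-0 ALLOC][1-7 ALLOC][8-27 FREE]
Op 3: a = realloc(a, 10) -> a = 8; heap: [0-0 FREE][1-7 ALLOC][8-17 ALLOC][18-27 FREE]
Op 4: c = malloc(5) -> c = 18; heap: [0-0 FREE][1-7 ALLOC][8-17 ALLOC][18-22 ALLOC][23-27 FREE]
Op 5: a = realloc(a, 7) -> a = 8; heap: [0-0 FREE][1-7 ALLOC][8-14 ALLOC][15-17 FREE][18-22 ALLOC][23-27 FREE]
Op 6: free(c) -> (freed c); heap: [0-0 FREE][1-7 ALLOC][8-14 ALLOC][15-27 FREE]
Op 7: d = malloc(7) -> d = 15; heap: [0-0 FREE][1-7 ALLOC][8-14 ALLOC][15-21 ALLOC][22-27 FREE]
malloc(1): first-fit scan over [0-0 FREE][1-7 ALLOC][8-14 ALLOC][15-21 ALLOC][22-27 FREE] -> 0

Answer: 0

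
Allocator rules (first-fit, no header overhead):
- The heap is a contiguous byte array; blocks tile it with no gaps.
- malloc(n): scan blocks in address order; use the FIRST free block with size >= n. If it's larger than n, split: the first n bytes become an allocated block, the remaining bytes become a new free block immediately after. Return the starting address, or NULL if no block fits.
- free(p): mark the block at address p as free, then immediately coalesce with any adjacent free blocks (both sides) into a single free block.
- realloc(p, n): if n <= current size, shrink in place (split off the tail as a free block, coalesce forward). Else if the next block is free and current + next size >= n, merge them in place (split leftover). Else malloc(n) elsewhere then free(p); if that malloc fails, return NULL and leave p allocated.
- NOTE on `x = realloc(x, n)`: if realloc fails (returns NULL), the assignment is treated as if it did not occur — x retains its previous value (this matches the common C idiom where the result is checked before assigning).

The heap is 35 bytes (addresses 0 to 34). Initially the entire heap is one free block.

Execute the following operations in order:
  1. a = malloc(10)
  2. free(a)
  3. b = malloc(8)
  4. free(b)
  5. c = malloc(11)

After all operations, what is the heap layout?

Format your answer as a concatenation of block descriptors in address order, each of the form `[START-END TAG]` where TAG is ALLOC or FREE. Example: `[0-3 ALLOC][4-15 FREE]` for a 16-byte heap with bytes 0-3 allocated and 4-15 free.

Op 1: a = malloc(10) -> a = 0; heap: [0-9 ALLOC][10-34 FREE]
Op 2: free(a) -> (freed a); heap: [0-34 FREE]
Op 3: b = malloc(8) -> b = 0; heap: [0-7 ALLOC][8-34 FREE]
Op 4: free(b) -> (freed b); heap: [0-34 FREE]
Op 5: c = malloc(11) -> c = 0; heap: [0-10 ALLOC][11-34 FREE]

Answer: [0-10 ALLOC][11-34 FREE]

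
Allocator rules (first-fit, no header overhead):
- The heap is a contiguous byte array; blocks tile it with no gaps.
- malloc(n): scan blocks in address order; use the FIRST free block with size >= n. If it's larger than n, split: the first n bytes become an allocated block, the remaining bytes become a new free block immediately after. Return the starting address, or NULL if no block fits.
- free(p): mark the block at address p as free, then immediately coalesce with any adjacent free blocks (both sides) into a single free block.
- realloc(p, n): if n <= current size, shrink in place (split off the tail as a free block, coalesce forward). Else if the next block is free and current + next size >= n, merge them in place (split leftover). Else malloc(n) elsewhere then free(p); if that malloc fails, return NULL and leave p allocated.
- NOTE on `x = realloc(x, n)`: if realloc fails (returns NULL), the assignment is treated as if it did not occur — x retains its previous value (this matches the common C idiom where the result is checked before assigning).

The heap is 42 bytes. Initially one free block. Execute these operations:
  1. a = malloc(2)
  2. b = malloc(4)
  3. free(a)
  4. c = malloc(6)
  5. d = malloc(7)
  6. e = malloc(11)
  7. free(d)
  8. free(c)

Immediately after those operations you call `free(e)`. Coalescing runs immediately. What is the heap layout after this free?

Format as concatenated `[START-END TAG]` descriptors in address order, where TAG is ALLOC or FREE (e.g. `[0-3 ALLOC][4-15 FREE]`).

Answer: [0-1 FREE][2-5 ALLOC][6-41 FREE]

Derivation:
Op 1: a = malloc(2) -> a = 0; heap: [0-1 ALLOC][2-41 FREE]
Op 2: b = malloc(4) -> b = 2; heap: [0-1 ALLOC][2-5 ALLOC][6-41 FREE]
Op 3: free(a) -> (freed a); heap: [0-1 FREE][2-5 ALLOC][6-41 FREE]
Op 4: c = malloc(6) -> c = 6; heap: [0-1 FREE][2-5 ALLOC][6-11 ALLOC][12-41 FREE]
Op 5: d = malloc(7) -> d = 12; heap: [0-1 FREE][2-5 ALLOC][6-11 ALLOC][12-18 ALLOC][19-41 FREE]
Op 6: e = malloc(11) -> e = 19; heap: [0-1 FREE][2-5 ALLOC][6-11 ALLOC][12-18 ALLOC][19-29 ALLOC][30-41 FREE]
Op 7: free(d) -> (freed d); heap: [0-1 FREE][2-5 ALLOC][6-11 ALLOC][12-18 FREE][19-29 ALLOC][30-41 FREE]
Op 8: free(c) -> (freed c); heap: [0-1 FREE][2-5 ALLOC][6-18 FREE][19-29 ALLOC][30-41 FREE]
free(e): e = 19 -> block [19-29 ALLOC]; mark free, coalesce with adjacent free neighbors -> [0-1 FREE][2-5 ALLOC][6-41 FREE]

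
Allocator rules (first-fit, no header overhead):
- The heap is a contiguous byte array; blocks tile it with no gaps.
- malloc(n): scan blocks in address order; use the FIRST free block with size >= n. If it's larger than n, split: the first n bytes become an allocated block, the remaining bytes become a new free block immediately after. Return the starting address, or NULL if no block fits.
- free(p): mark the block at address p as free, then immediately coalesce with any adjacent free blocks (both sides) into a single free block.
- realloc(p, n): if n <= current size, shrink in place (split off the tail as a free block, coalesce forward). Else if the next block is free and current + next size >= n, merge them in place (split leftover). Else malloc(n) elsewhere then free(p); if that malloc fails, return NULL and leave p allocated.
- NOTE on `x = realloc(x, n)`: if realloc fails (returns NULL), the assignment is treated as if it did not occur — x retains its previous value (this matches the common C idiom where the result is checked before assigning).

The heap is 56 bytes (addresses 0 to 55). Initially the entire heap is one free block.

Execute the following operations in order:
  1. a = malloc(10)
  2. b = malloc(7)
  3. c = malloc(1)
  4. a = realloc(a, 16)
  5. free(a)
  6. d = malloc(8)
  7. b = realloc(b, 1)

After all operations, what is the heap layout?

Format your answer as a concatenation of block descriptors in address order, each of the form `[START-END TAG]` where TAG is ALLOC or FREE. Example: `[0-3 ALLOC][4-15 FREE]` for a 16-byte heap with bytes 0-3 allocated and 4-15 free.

Answer: [0-7 ALLOC][8-9 FREE][10-10 ALLOC][11-16 FREE][17-17 ALLOC][18-55 FREE]

Derivation:
Op 1: a = malloc(10) -> a = 0; heap: [0-9 ALLOC][10-55 FREE]
Op 2: b = malloc(7) -> b = 10; heap: [0-9 ALLOC][10-16 ALLOC][17-55 FREE]
Op 3: c = malloc(1) -> c = 17; heap: [0-9 ALLOC][10-16 ALLOC][17-17 ALLOC][18-55 FREE]
Op 4: a = realloc(a, 16) -> a = 18; heap: [0-9 FREE][10-16 ALLOC][17-17 ALLOC][18-33 ALLOC][34-55 FREE]
Op 5: free(a) -> (freed a); heap: [0-9 FREE][10-16 ALLOC][17-17 ALLOC][18-55 FREE]
Op 6: d = malloc(8) -> d = 0; heap: [0-7 ALLOC][8-9 FREE][10-16 ALLOC][17-17 ALLOC][18-55 FREE]
Op 7: b = realloc(b, 1) -> b = 10; heap: [0-7 ALLOC][8-9 FREE][10-10 ALLOC][11-16 FREE][17-17 ALLOC][18-55 FREE]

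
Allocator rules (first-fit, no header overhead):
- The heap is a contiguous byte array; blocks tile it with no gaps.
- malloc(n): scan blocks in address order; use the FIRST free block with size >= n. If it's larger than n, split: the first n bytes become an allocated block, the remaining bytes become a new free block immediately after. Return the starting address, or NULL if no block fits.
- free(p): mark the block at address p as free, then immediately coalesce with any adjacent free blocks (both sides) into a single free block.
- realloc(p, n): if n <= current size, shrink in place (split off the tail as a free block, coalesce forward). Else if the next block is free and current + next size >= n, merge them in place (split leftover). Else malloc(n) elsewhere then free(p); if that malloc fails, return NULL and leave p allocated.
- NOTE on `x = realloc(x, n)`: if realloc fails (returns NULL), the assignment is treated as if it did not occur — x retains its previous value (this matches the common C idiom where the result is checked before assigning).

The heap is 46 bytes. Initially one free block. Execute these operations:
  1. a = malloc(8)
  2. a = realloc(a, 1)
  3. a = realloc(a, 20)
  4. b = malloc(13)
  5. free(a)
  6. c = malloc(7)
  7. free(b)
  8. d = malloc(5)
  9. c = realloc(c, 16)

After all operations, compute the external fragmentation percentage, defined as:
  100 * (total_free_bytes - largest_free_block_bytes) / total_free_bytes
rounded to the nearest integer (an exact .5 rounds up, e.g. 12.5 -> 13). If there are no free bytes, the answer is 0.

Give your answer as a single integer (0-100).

Op 1: a = malloc(8) -> a = 0; heap: [0-7 ALLOC][8-45 FREE]
Op 2: a = realloc(a, 1) -> a = 0; heap: [0-0 ALLOC][1-45 FREE]
Op 3: a = realloc(a, 20) -> a = 0; heap: [0-19 ALLOC][20-45 FREE]
Op 4: b = malloc(13) -> b = 20; heap: [0-19 ALLOC][20-32 ALLOC][33-45 FREE]
Op 5: free(a) -> (freed a); heap: [0-19 FREE][20-32 ALLOC][33-45 FREE]
Op 6: c = malloc(7) -> c = 0; heap: [0-6 ALLOC][7-19 FREE][20-32 ALLOC][33-45 FREE]
Op 7: free(b) -> (freed b); heap: [0-6 ALLOC][7-45 FREE]
Op 8: d = malloc(5) -> d = 7; heap: [0-6 ALLOC][7-11 ALLOC][12-45 FREE]
Op 9: c = realloc(c, 16) -> c = 12; heap: [0-6 FREE][7-11 ALLOC][12-27 ALLOC][28-45 FREE]
Free blocks: [7 18] total_free=25 largest=18 -> 100*(25-18)/25 = 700/25 = 28

Answer: 28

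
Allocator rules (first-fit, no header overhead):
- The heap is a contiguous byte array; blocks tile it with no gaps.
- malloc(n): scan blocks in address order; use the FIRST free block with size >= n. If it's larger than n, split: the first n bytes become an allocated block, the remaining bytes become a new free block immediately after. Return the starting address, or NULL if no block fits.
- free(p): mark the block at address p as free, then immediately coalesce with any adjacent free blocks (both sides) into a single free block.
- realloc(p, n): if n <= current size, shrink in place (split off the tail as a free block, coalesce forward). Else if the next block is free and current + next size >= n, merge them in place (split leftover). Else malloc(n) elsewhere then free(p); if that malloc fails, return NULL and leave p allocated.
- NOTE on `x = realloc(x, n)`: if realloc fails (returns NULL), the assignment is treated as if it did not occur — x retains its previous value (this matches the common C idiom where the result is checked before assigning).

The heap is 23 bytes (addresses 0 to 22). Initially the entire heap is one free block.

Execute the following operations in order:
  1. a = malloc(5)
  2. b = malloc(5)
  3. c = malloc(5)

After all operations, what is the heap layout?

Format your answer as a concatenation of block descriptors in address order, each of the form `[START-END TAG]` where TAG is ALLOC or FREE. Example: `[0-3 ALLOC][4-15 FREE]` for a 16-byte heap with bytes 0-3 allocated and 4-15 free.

Op 1: a = malloc(5) -> a = 0; heap: [0-4 ALLOC][5-22 FREE]
Op 2: b = malloc(5) -> b = 5; heap: [0-4 ALLOC][5-9 ALLOC][10-22 FREE]
Op 3: c = malloc(5) -> c = 10; heap: [0-4 ALLOC][5-9 ALLOC][10-14 ALLOC][15-22 FREE]

Answer: [0-4 ALLOC][5-9 ALLOC][10-14 ALLOC][15-22 FREE]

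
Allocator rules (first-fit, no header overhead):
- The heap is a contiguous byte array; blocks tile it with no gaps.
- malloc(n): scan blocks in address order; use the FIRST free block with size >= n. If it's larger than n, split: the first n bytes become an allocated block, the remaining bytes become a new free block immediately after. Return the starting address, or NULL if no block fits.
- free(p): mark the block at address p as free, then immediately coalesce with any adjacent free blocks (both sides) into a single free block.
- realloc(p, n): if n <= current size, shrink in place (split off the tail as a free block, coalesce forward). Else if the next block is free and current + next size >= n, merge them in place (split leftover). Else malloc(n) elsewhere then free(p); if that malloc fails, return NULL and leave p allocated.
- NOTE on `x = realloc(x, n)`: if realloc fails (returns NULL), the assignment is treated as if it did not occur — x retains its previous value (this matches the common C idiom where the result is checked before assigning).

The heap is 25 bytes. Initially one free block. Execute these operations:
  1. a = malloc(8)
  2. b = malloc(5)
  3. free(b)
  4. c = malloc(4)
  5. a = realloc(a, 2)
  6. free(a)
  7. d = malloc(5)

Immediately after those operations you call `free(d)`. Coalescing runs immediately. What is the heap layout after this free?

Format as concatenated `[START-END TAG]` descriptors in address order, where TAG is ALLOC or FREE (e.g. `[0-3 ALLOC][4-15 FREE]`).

Answer: [0-7 FREE][8-11 ALLOC][12-24 FREE]

Derivation:
Op 1: a = malloc(8) -> a = 0; heap: [0-7 ALLOC][8-24 FREE]
Op 2: b = malloc(5) -> b = 8; heap: [0-7 ALLOC][8-12 ALLOC][13-24 FREE]
Op 3: free(b) -> (freed b); heap: [0-7 ALLOC][8-24 FREE]
Op 4: c = malloc(4) -> c = 8; heap: [0-7 ALLOC][8-11 ALLOC][12-24 FREE]
Op 5: a = realloc(a, 2) -> a = 0; heap: [0-1 ALLOC][2-7 FREE][8-11 ALLOC][12-24 FREE]
Op 6: free(a) -> (freed a); heap: [0-7 FREE][8-11 ALLOC][12-24 FREE]
Op 7: d = malloc(5) -> d = 0; heap: [0-4 ALLOC][5-7 FREE][8-11 ALLOC][12-24 FREE]
free(d): d = 0 -> block [0-4 ALLOC]; mark free, coalesce with adjacent free neighbors -> [0-7 FREE][8-11 ALLOC][12-24 FREE]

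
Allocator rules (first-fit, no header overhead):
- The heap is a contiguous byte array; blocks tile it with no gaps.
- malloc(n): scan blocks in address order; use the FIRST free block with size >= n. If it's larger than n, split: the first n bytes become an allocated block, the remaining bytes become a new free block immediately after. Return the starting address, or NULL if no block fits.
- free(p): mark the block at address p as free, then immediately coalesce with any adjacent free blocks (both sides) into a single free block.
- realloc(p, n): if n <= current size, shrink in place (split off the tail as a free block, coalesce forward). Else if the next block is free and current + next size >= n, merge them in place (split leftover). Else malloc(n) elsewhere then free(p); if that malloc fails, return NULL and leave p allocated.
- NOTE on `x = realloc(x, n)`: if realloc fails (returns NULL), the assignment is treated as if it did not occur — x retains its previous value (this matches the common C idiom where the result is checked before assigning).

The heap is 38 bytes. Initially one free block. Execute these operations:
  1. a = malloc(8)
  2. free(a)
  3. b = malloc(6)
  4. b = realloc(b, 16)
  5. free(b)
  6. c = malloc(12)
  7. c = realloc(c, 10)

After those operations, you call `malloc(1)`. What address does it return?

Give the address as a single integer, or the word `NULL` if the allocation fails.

Answer: 10

Derivation:
Op 1: a = malloc(8) -> a = 0; heap: [0-7 ALLOC][8-37 FREE]
Op 2: free(a) -> (freed a); heap: [0-37 FREE]
Op 3: b = malloc(6) -> b = 0; heap: [0-5 ALLOC][6-37 FREE]
Op 4: b = realloc(b, 16) -> b = 0; heap: [0-15 ALLOC][16-37 FREE]
Op 5: free(b) -> (freed b); heap: [0-37 FREE]
Op 6: c = malloc(12) -> c = 0; heap: [0-11 ALLOC][12-37 FREE]
Op 7: c = realloc(c, 10) -> c = 0; heap: [0-9 ALLOC][10-37 FREE]
malloc(1): first-fit scan over [0-9 ALLOC][10-37 FREE] -> 10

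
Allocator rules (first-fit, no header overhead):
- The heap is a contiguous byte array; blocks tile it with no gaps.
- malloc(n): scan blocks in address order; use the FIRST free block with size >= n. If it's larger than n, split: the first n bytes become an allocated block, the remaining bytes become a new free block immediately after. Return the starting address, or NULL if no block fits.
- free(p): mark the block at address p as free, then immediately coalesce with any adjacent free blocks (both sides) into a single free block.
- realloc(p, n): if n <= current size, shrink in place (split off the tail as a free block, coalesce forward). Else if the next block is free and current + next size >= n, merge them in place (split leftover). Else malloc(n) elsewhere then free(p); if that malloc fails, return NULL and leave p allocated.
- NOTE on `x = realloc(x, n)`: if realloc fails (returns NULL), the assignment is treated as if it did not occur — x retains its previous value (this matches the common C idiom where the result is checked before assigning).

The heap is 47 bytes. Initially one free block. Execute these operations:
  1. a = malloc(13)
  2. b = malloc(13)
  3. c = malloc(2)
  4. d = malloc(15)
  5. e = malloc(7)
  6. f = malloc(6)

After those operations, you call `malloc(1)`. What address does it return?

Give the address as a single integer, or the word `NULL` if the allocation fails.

Op 1: a = malloc(13) -> a = 0; heap: [0-12 ALLOC][13-46 FREE]
Op 2: b = malloc(13) -> b = 13; heap: [0-12 ALLOC][13-25 ALLOC][26-46 FREE]
Op 3: c = malloc(2) -> c = 26; heap: [0-12 ALLOC][13-25 ALLOC][26-27 ALLOC][28-46 FREE]
Op 4: d = malloc(15) -> d = 28; heap: [0-12 ALLOC][13-25 ALLOC][26-27 ALLOC][28-42 ALLOC][43-46 FREE]
Op 5: e = malloc(7) -> e = NULL; heap: [0-12 ALLOC][13-25 ALLOC][26-27 ALLOC][28-42 ALLOC][43-46 FREE]
Op 6: f = malloc(6) -> f = NULL; heap: [0-12 ALLOC][13-25 ALLOC][26-27 ALLOC][28-42 ALLOC][43-46 FREE]
malloc(1): first-fit scan over [0-12 ALLOC][13-25 ALLOC][26-27 ALLOC][28-42 ALLOC][43-46 FREE] -> 43

Answer: 43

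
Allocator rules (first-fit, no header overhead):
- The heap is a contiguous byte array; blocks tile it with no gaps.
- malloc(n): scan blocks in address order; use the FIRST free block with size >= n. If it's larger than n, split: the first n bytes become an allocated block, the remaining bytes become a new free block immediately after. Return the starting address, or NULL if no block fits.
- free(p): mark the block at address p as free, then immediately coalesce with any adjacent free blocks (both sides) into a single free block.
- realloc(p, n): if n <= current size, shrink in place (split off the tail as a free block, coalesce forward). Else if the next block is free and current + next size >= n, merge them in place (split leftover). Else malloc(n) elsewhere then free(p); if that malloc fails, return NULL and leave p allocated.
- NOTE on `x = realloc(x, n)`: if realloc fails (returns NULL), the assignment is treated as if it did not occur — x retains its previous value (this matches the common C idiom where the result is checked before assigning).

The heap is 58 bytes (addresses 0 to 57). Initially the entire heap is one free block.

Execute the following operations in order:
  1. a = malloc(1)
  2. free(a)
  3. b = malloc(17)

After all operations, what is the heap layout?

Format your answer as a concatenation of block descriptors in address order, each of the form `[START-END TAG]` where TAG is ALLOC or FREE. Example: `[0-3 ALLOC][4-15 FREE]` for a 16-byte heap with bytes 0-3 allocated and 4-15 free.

Answer: [0-16 ALLOC][17-57 FREE]

Derivation:
Op 1: a = malloc(1) -> a = 0; heap: [0-0 ALLOC][1-57 FREE]
Op 2: free(a) -> (freed a); heap: [0-57 FREE]
Op 3: b = malloc(17) -> b = 0; heap: [0-16 ALLOC][17-57 FREE]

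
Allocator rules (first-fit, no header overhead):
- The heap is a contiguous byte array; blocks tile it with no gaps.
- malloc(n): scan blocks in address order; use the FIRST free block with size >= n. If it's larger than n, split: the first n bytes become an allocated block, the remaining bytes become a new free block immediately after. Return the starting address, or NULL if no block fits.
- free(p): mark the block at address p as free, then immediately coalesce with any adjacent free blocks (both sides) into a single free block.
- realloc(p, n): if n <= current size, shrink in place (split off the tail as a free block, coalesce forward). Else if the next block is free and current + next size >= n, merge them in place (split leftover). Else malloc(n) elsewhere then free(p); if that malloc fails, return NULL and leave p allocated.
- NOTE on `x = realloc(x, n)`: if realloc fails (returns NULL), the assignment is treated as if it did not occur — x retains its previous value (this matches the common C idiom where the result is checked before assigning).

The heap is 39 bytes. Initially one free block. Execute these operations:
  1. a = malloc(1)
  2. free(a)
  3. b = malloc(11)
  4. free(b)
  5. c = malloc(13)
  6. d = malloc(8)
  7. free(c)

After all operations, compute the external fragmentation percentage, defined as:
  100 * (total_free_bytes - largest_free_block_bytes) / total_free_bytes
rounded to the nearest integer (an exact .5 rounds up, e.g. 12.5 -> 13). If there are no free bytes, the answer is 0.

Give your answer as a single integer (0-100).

Answer: 42

Derivation:
Op 1: a = malloc(1) -> a = 0; heap: [0-0 ALLOC][1-38 FREE]
Op 2: free(a) -> (freed a); heap: [0-38 FREE]
Op 3: b = malloc(11) -> b = 0; heap: [0-10 ALLOC][11-38 FREE]
Op 4: free(b) -> (freed b); heap: [0-38 FREE]
Op 5: c = malloc(13) -> c = 0; heap: [0-12 ALLOC][13-38 FREE]
Op 6: d = malloc(8) -> d = 13; heap: [0-12 ALLOC][13-20 ALLOC][21-38 FREE]
Op 7: free(c) -> (freed c); heap: [0-12 FREE][13-20 ALLOC][21-38 FREE]
Free blocks: [13 18] total_free=31 largest=18 -> 100*(31-18)/31 = 1300/31 ≈ 41.935 -> rounds to 42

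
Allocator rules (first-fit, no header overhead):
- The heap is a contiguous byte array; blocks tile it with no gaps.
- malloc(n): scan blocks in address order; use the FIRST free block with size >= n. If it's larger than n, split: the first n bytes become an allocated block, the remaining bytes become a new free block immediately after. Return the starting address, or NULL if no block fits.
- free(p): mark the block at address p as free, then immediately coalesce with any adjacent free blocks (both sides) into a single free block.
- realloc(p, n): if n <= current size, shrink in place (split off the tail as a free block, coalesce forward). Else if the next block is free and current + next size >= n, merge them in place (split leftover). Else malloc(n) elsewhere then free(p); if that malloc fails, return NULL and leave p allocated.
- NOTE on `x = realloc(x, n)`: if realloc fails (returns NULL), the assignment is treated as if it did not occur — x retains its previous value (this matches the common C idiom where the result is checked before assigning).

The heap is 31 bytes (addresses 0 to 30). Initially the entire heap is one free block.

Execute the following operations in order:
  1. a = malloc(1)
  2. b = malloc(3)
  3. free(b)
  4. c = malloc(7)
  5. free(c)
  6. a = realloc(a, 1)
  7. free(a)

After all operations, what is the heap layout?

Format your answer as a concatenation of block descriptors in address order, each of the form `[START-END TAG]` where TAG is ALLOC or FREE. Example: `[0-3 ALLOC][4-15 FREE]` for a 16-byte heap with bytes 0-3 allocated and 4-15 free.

Op 1: a = malloc(1) -> a = 0; heap: [0-0 ALLOC][1-30 FREE]
Op 2: b = malloc(3) -> b = 1; heap: [0-0 ALLOC][1-3 ALLOC][4-30 FREE]
Op 3: free(b) -> (freed b); heap: [0-0 ALLOC][1-30 FREE]
Op 4: c = malloc(7) -> c = 1; heap: [0-0 ALLOC][1-7 ALLOC][8-30 FREE]
Op 5: free(c) -> (freed c); heap: [0-0 ALLOC][1-30 FREE]
Op 6: a = realloc(a, 1) -> a = 0; heap: [0-0 ALLOC][1-30 FREE]
Op 7: free(a) -> (freed a); heap: [0-30 FREE]

Answer: [0-30 FREE]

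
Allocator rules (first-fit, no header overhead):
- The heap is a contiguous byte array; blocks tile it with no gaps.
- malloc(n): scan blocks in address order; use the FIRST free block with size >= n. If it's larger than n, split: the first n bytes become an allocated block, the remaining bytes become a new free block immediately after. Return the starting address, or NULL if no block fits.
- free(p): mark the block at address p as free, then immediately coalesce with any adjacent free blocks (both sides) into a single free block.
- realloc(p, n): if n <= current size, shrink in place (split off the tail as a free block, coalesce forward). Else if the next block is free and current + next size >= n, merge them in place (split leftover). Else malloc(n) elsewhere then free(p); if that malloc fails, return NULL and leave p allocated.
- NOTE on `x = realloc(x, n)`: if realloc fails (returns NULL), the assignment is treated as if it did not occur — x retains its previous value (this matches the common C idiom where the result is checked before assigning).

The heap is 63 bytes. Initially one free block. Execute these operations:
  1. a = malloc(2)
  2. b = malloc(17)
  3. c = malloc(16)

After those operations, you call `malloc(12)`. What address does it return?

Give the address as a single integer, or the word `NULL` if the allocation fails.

Answer: 35

Derivation:
Op 1: a = malloc(2) -> a = 0; heap: [0-1 ALLOC][2-62 FREE]
Op 2: b = malloc(17) -> b = 2; heap: [0-1 ALLOC][2-18 ALLOC][19-62 FREE]
Op 3: c = malloc(16) -> c = 19; heap: [0-1 ALLOC][2-18 ALLOC][19-34 ALLOC][35-62 FREE]
malloc(12): first-fit scan over [0-1 ALLOC][2-18 ALLOC][19-34 ALLOC][35-62 FREE] -> 35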